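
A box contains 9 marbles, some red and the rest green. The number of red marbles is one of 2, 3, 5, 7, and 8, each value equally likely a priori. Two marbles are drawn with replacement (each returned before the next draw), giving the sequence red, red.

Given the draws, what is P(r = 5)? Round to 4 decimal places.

0.1656

For each hypothesis, P(data | H) works out to: P(data | r = 2) = (2/9)(2/9) = 4/81; P(data | r = 3) = (3/9)(3/9) = 1/9; P(data | r = 5) = (5/9)(5/9) = 25/81; P(data | r = 7) = (7/9)(7/9) = 49/81; P(data | r = 8) = (8/9)(8/9) = 64/81.
The prior-weighted likelihoods are 1/5 · 4/81 = 4/405, 1/5 · 1/9 = 1/45, 1/5 · 25/81 = 5/81, 1/5 · 49/81 = 49/405, 1/5 · 64/81 = 64/405; summing to 151/405.
So P(r = 5 | data) = (5/81) / (151/405) = 25/151.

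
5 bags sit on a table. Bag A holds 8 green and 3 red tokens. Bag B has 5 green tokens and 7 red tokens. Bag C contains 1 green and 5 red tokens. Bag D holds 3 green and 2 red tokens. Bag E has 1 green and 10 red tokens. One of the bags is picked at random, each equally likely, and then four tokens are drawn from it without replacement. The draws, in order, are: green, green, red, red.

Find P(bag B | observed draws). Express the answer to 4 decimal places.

0.3318

For each hypothesis, P(data | H) works out to: P(data | bag A) = (8/11)(7/10)(3/9)(2/8) = 0.042424; P(data | bag B) = (5/12)(4/11)(7/10)(6/9) = 0.070707; P(data | bag C) = (1/6)(0/5) = 0; P(data | bag D) = (3/5)(2/4)(2/3)(1/2) = 0.1; P(data | bag E) = (1/11)(0/10) = 0.
The prior-weighted likelihoods are 1/5 · 0.042424 = 0.0084848, 1/5 · 0.070707 = 0.014141, 1/5 · 0 = 0, 1/5 · 0.1 = 0.02, 1/5 · 0 = 0; summing to 0.042626.
Hence P(bag B | data) = (0.014141) / (0.042626) = 0.33175.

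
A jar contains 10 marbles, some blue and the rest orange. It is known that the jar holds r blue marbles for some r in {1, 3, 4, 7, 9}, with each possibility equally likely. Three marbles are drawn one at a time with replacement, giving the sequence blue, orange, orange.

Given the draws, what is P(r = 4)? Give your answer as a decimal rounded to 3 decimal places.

0.324

Under each hypothesis, the probability of the observed sequence is: P(data | r = 1) = (1/10)(9/10)(9/10) = 0.081; P(data | r = 3) = (3/10)(7/10)(7/10) = 0.147; P(data | r = 4) = (4/10)(6/10)(6/10) = 0.144; P(data | r = 7) = (7/10)(3/10)(3/10) = 0.063; P(data | r = 9) = (9/10)(1/10)(1/10) = 0.009.
The prior-weighted likelihoods are 1/5 · 0.081 = 0.0162, 1/5 · 0.147 = 0.0294, 1/5 · 0.144 = 0.0288, 1/5 · 0.063 = 0.0126, 1/5 · 0.009 = 0.0018; summing to 0.0888.
By Bayes' rule, P(r = 4 | data) = (0.0288) / (0.0888) = 0.32432.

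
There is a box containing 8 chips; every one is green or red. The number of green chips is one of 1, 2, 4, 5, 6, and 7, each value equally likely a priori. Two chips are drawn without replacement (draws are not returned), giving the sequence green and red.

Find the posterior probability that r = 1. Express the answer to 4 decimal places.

Under each hypothesis, the probability of the observed sequence is: P(data | r = 1) = (1/8)(7/7) = 1/8; P(data | r = 2) = (2/8)(6/7) = 3/14; P(data | r = 4) = (4/8)(4/7) = 2/7; P(data | r = 5) = (5/8)(3/7) = 15/56; P(data | r = 6) = (6/8)(2/7) = 3/14; P(data | r = 7) = (7/8)(1/7) = 1/8.
The prior-weighted likelihoods are 1/6 · 1/8 = 1/48, 1/6 · 3/14 = 1/28, 1/6 · 2/7 = 1/21, 1/6 · 15/56 = 5/112, 1/6 · 3/14 = 1/28, 1/6 · 1/8 = 1/48; summing to 23/112.
By Bayes' rule, P(r = 1 | data) = (1/48) / (23/112) = 7/69.

0.1014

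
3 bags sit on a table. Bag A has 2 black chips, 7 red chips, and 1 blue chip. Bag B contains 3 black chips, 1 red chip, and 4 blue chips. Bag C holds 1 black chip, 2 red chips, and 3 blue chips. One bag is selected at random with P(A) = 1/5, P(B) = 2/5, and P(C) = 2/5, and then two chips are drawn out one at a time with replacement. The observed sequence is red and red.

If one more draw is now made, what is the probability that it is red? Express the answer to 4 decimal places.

Compute the likelihood of the observed sequence for each case: P(data | bag A) = (7/10)(7/10) = 0.49; P(data | bag B) = (1/8)(1/8) = 0.015625; P(data | bag C) = (2/6)(2/6) = 0.11111.
The prior-weighted likelihoods are 1/5 · 0.49 = 0.098, 2/5 · 0.015625 = 0.00625, 2/5 · 0.11111 = 0.044444; these sum to 0.14869.
Dividing through by the total gives posterior P(bag A | data) = 0.65907, P(bag B | data) = 0.042033, P(bag C | data) = 0.2989.
Averaging over the posterior, P(red next | data) = (7/10)(0.65907) + (1/8)(0.042033) + (1/3)(0.2989) = 0.56624.

0.5662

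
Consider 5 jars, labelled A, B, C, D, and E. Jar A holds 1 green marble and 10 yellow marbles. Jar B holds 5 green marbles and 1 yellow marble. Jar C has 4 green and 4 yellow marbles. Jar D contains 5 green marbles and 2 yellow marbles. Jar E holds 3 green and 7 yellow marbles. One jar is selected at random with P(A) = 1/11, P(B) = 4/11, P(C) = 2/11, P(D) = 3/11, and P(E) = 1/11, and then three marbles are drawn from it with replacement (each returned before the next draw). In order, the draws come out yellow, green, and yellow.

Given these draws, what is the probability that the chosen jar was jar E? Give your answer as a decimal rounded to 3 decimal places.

0.199

For each hypothesis, P(data | H) works out to: P(data | jar A) = (10/11)(1/11)(10/11) = 0.075131; P(data | jar B) = (1/6)(5/6)(1/6) = 0.023148; P(data | jar C) = (4/8)(4/8)(4/8) = 0.125; P(data | jar D) = (2/7)(5/7)(2/7) = 0.058309; P(data | jar E) = (7/10)(3/10)(7/10) = 0.147.
Weighting by the prior gives 1/11 · 0.075131 = 0.0068301, 4/11 · 0.023148 = 0.0084175, 2/11 · 0.125 = 0.022727, 3/11 · 0.058309 = 0.015902, 1/11 · 0.147 = 0.013364; with total 0.067241.
Hence P(jar E | data) = (0.013364) / (0.067241) = 0.19874.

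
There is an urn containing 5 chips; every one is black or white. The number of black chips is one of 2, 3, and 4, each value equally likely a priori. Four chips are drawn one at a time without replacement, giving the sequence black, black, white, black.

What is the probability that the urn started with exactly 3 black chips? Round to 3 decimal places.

Compute the likelihood of the observed sequence for each case: P(data | r = 2) = (2/5)(1/4)(3/3)(0/2) = 0; P(data | r = 3) = (3/5)(2/4)(2/3)(1/2) = 1/10; P(data | r = 4) = (4/5)(3/4)(1/3)(2/2) = 1/5.
Weighting by the prior gives 1/3 · 0 = 0, 1/3 · 1/10 = 1/30, 1/3 · 1/5 = 1/15; these sum to 1/10.
Hence P(r = 3 | data) = (1/30) / (1/10) = 1/3.

0.333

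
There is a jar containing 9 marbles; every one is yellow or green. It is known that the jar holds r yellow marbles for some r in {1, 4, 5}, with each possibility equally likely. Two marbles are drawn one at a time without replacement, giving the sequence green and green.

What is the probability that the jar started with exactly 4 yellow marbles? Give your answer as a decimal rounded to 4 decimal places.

0.2273

For each hypothesis, P(data | H) works out to: P(data | r = 1) = (8/9)(7/8) = 7/9; P(data | r = 4) = (5/9)(4/8) = 5/18; P(data | r = 5) = (4/9)(3/8) = 1/6.
Weighting by the prior gives 1/3 · 7/9 = 7/27, 1/3 · 5/18 = 5/54, 1/3 · 1/6 = 1/18; summing to 11/27.
So P(r = 4 | data) = (5/54) / (11/27) = 5/22.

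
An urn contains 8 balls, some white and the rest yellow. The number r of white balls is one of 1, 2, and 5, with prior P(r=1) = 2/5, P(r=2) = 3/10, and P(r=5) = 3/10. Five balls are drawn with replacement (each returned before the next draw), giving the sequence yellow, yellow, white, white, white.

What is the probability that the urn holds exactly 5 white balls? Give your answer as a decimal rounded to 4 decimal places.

0.7610

Under each hypothesis, the probability of the observed sequence is: P(data | r = 1) = (7/8)(7/8)(1/8)(1/8)(1/8) = 0.0014954; P(data | r = 2) = (6/8)(6/8)(2/8)(2/8)(2/8) = 0.0087891; P(data | r = 5) = (3/8)(3/8)(5/8)(5/8)(5/8) = 0.034332.
Weighting by the prior gives 2/5 · 0.0014954 = 0.00059814, 3/10 · 0.0087891 = 0.0026367, 3/10 · 0.034332 = 0.0103; these sum to 0.013535.
Hence P(r = 5 | data) = (0.0103) / (0.013535) = 0.76099.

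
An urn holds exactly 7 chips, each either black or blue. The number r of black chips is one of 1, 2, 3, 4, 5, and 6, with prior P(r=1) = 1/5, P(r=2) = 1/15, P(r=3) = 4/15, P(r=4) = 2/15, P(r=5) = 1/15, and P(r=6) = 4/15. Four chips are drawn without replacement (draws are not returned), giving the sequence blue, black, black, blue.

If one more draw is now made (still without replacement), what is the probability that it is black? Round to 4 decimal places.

Under each hypothesis, the probability of the observed sequence is: P(data | r = 1) = (6/7)(1/6)(0/5) = 0; P(data | r = 2) = (5/7)(2/6)(1/5)(4/4) = 0.047619; P(data | r = 3) = (4/7)(3/6)(2/5)(3/4) = 0.085714; P(data | r = 4) = (3/7)(4/6)(3/5)(2/4) = 0.085714; P(data | r = 5) = (2/7)(5/6)(4/5)(1/4) = 0.047619; P(data | r = 6) = (1/7)(6/6)(5/5)(0/4) = 0.
Multiplying each by its prior: 1/5 · 0 = 0, 1/15 · 0.047619 = 0.0031746, 4/15 · 0.085714 = 0.022857, 2/15 · 0.085714 = 0.011429, 1/15 · 0.047619 = 0.0031746, 4/15 · 0 = 0; these sum to 0.040635.
The posterior is then P(r = 1 | data) = 0, P(r = 2 | data) = 0.078125, P(r = 3 | data) = 0.5625, P(r = 4 | data) = 0.28125, P(r = 5 | data) = 0.078125, P(r = 6 | data) = 0.
The predictive probability is P(black next | data) = (0)(0.078125) + (1/3)(0.5625) + (2/3)(0.28125) + (1)(0.078125) = 0.45312.

0.4531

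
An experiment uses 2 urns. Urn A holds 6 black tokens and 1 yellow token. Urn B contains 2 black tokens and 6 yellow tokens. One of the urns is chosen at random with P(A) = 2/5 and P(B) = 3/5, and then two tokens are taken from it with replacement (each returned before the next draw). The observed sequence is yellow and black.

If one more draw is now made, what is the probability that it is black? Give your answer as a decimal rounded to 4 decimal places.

Compute the likelihood of the observed sequence for each case: P(data | urn A) = (1/7)(6/7) = 0.12245; P(data | urn B) = (6/8)(2/8) = 0.1875.
Weighting by the prior gives 2/5 · 0.12245 = 0.04898, 3/5 · 0.1875 = 0.1125; these sum to 0.16148.
The posterior is then P(urn A | data) = 0.30332, P(urn B | data) = 0.69668.
So P(black next | data) = Σ P(black next | H) P(H | data) = (6/7)(0.30332) + (1/4)(0.69668) = 0.43416.

0.4342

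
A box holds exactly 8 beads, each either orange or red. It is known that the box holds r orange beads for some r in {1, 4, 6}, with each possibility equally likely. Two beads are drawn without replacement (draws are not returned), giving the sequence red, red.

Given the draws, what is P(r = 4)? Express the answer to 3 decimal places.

0.214

The likelihood of the observed sequence under each hypothesis: P(data | r = 1) = (7/8)(6/7) = 3/4; P(data | r = 4) = (4/8)(3/7) = 3/14; P(data | r = 6) = (2/8)(1/7) = 1/28.
Weighting by the prior gives 1/3 · 3/4 = 1/4, 1/3 · 3/14 = 1/14, 1/3 · 1/28 = 1/84; these sum to 1/3.
Hence P(r = 4 | data) = (1/14) / (1/3) = 3/14.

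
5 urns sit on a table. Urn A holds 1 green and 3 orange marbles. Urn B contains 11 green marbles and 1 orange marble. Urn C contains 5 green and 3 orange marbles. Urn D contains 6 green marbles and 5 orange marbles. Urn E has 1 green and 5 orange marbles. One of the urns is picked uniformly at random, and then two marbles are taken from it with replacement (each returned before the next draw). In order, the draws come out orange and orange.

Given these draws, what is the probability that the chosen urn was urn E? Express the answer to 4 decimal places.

Compute the likelihood of the observed sequence for each case: P(data | urn A) = (3/4)(3/4) = 0.5625; P(data | urn B) = (1/12)(1/12) = 0.0069444; P(data | urn C) = (3/8)(3/8) = 0.14062; P(data | urn D) = (5/11)(5/11) = 0.20661; P(data | urn E) = (5/6)(5/6) = 0.69444.
The prior-weighted likelihoods are 1/5 · 0.5625 = 0.1125, 1/5 · 0.0069444 = 0.0013889, 1/5 · 0.14062 = 0.028125, 1/5 · 0.20661 = 0.041322, 1/5 · 0.69444 = 0.13889; these sum to 0.32223.
Therefore the posterior P(urn E | data) = (0.13889) / (0.32223) = 0.43103.

0.4310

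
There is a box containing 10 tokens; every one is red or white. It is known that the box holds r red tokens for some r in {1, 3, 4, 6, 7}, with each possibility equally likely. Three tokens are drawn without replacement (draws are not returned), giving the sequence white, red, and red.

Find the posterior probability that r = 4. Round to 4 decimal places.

For each hypothesis, P(data | H) works out to: P(data | r = 1) = (9/10)(1/9)(0/8) = 0; P(data | r = 3) = (7/10)(3/9)(2/8) = 7/120; P(data | r = 4) = (6/10)(4/9)(3/8) = 1/10; P(data | r = 6) = (4/10)(6/9)(5/8) = 1/6; P(data | r = 7) = (3/10)(7/9)(6/8) = 7/40.
Multiplying each by its prior: 1/5 · 0 = 0, 1/5 · 7/120 = 7/600, 1/5 · 1/10 = 1/50, 1/5 · 1/6 = 1/30, 1/5 · 7/40 = 7/200; with total 1/10.
Hence P(r = 4 | data) = (1/50) / (1/10) = 1/5.

0.2000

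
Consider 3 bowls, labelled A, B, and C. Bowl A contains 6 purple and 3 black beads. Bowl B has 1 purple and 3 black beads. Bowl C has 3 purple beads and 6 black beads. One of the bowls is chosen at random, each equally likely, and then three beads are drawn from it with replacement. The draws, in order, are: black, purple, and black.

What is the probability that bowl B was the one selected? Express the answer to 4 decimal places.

0.3876

Compute the likelihood of the observed sequence for each case: P(data | bowl A) = (3/9)(6/9)(3/9) = 0.074074; P(data | bowl B) = (3/4)(1/4)(3/4) = 0.14062; P(data | bowl C) = (6/9)(3/9)(6/9) = 0.14815.
Multiplying each by its prior: 1/3 · 0.074074 = 0.024691, 1/3 · 0.14062 = 0.046875, 1/3 · 0.14815 = 0.049383; these sum to 0.12095.
By Bayes' rule, P(bowl B | data) = (0.046875) / (0.12095) = 0.38756.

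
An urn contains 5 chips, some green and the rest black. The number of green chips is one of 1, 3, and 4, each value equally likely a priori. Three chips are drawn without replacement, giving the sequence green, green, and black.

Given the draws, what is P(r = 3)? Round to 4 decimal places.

Under each hypothesis, the probability of the observed sequence is: P(data | r = 1) = (1/5)(0/4) = 0; P(data | r = 3) = (3/5)(2/4)(2/3) = 1/5; P(data | r = 4) = (4/5)(3/4)(1/3) = 1/5.
Weighting by the prior gives 1/3 · 0 = 0, 1/3 · 1/5 = 1/15, 1/3 · 1/5 = 1/15; summing to 2/15.
Therefore the posterior P(r = 3 | data) = (1/15) / (2/15) = 1/2.

0.5000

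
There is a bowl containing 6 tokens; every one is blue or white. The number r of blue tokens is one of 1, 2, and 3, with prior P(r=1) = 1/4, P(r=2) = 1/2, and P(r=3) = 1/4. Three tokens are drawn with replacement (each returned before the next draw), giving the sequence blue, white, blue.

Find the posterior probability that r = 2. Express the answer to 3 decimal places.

0.500

The likelihood of the observed sequence under each hypothesis: P(data | r = 1) = (1/6)(5/6)(1/6) = 5/216; P(data | r = 2) = (2/6)(4/6)(2/6) = 2/27; P(data | r = 3) = (3/6)(3/6)(3/6) = 1/8.
The prior-weighted likelihoods are 1/4 · 5/216 = 5/864, 1/2 · 2/27 = 1/27, 1/4 · 1/8 = 1/32; with total 2/27.
So P(r = 2 | data) = (1/27) / (2/27) = 1/2.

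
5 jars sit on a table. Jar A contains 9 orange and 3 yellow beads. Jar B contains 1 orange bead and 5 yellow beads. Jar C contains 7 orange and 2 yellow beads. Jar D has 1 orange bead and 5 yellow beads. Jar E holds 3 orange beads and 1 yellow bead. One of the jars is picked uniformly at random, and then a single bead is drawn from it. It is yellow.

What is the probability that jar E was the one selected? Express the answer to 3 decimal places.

Compute the likelihood of this draw for each case: P(data | jar A) = (3/12) = 1/4; P(data | jar B) = (5/6) = 5/6; P(data | jar C) = (2/9) = 2/9; P(data | jar D) = (5/6) = 5/6; P(data | jar E) = (1/4) = 1/4.
The prior-weighted likelihoods are 1/5 · 1/4 = 1/20, 1/5 · 5/6 = 1/6, 1/5 · 2/9 = 2/45, 1/5 · 5/6 = 1/6, 1/5 · 1/4 = 1/20; these sum to 43/90.
By Bayes' rule, P(jar E | data) = (1/20) / (43/90) = 9/86.

0.105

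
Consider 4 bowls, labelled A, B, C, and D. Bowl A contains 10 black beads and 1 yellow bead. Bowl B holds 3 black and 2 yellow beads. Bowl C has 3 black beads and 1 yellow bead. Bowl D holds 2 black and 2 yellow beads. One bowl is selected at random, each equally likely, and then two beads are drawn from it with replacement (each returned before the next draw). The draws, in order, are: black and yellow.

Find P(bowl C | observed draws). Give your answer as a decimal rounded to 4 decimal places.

Under each hypothesis, the probability of the observed sequence is: P(data | bowl A) = (10/11)(1/11) = 0.082645; P(data | bowl B) = (3/5)(2/5) = 0.24; P(data | bowl C) = (3/4)(1/4) = 0.1875; P(data | bowl D) = (2/4)(2/4) = 0.25.
The prior-weighted likelihoods are 1/4 · 0.082645 = 0.020661, 1/4 · 0.24 = 0.06, 1/4 · 0.1875 = 0.046875, 1/4 · 0.25 = 0.0625; with total 0.19004.
By Bayes' rule, P(bowl C | data) = (0.046875) / (0.19004) = 0.24666.

0.2467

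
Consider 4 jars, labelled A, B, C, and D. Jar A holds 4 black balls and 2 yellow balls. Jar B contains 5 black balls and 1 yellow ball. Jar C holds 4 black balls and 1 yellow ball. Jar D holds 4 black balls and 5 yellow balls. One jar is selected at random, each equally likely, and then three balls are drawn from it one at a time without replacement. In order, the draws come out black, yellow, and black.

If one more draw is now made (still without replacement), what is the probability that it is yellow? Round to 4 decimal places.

The likelihood of the observed sequence under each hypothesis: P(data | jar A) = (4/6)(2/5)(3/4) = 1/5; P(data | jar B) = (5/6)(1/5)(4/4) = 1/6; P(data | jar C) = (4/5)(1/4)(3/3) = 1/5; P(data | jar D) = (4/9)(5/8)(3/7) = 5/42.
The prior-weighted likelihoods are 1/4 · 1/5 = 1/20, 1/4 · 1/6 = 1/24, 1/4 · 1/5 = 1/20, 1/4 · 5/42 = 5/168; summing to 6/35.
Dividing through by the total gives posterior P(jar A | data) = 7/24, P(jar B | data) = 35/144, P(jar C | data) = 7/24, P(jar D | data) = 25/144.
So P(yellow next | data) = Σ P(yellow next | H) P(H | data) = (1/3)(7/24) + (0)(35/144) + (0)(7/24) + (2/3)(25/144) = 23/108.

0.2130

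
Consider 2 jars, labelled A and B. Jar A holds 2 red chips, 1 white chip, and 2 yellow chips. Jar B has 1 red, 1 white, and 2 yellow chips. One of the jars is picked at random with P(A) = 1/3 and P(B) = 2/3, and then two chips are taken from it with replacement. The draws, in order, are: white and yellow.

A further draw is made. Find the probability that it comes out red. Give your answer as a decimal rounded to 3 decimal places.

0.286

Compute the likelihood of the observed sequence for each case: P(data | jar A) = (1/5)(2/5) = 2/25; P(data | jar B) = (1/4)(2/4) = 1/8.
Multiplying each by its prior: 1/3 · 2/25 = 2/75, 2/3 · 1/8 = 1/12; summing to 11/100.
Normalising, the posterior is P(jar A | data) = 8/33, P(jar B | data) = 25/33.
Averaging over the posterior, P(red next | data) = (2/5)(8/33) + (1/4)(25/33) = 63/220.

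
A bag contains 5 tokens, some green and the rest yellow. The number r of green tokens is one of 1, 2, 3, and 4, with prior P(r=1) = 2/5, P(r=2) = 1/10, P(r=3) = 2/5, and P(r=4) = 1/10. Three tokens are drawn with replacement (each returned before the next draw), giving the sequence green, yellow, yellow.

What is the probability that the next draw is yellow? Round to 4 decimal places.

For each hypothesis, P(data | H) works out to: P(data | r = 1) = (1/5)(4/5)(4/5) = 16/125; P(data | r = 2) = (2/5)(3/5)(3/5) = 18/125; P(data | r = 3) = (3/5)(2/5)(2/5) = 12/125; P(data | r = 4) = (4/5)(1/5)(1/5) = 4/125.
Weighting by the prior gives 2/5 · 16/125 = 32/625, 1/10 · 18/125 = 9/625, 2/5 · 12/125 = 24/625, 1/10 · 4/125 = 2/625; with total 67/625.
The posterior is then P(r = 1 | data) = 32/67, P(r = 2 | data) = 9/67, P(r = 3 | data) = 24/67, P(r = 4 | data) = 2/67.
The predictive probability is P(yellow next | data) = (4/5)(32/67) + (3/5)(9/67) + (2/5)(24/67) + (1/5)(2/67) = 41/67.

0.6119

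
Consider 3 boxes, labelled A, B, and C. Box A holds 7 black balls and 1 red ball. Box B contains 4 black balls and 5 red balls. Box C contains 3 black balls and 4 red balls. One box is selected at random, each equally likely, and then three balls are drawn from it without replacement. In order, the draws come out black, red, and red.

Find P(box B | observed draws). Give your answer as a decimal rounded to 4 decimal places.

Under each hypothesis, the probability of the observed sequence is: P(data | box A) = (7/8)(1/7)(0/6) = 0; P(data | box B) = (4/9)(5/8)(4/7) = 10/63; P(data | box C) = (3/7)(4/6)(3/5) = 6/35.
The prior-weighted likelihoods are 1/3 · 0 = 0, 1/3 · 10/63 = 10/189, 1/3 · 6/35 = 2/35; summing to 104/945.
Therefore the posterior P(box B | data) = (10/189) / (104/945) = 25/52.

0.4808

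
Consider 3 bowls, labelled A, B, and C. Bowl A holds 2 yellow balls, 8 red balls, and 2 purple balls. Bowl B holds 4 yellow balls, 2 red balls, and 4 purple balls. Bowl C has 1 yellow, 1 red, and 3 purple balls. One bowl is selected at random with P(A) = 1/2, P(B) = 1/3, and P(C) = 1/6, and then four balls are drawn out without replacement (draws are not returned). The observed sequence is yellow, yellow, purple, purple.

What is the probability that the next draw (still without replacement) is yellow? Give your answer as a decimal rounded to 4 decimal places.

Compute the likelihood of the observed sequence for each case: P(data | bowl A) = (2/12)(1/11)(2/10)(1/9) = 0.0003367; P(data | bowl B) = (4/10)(3/9)(4/8)(3/7) = 0.028571; P(data | bowl C) = (1/5)(0/4) = 0.
Weighting by the prior gives 1/2 · 0.0003367 = 0.00016835, 1/3 · 0.028571 = 0.0095238, 1/6 · 0 = 0; these sum to 0.0096922.
The posterior is then P(bowl A | data) = 0.01737, P(bowl B | data) = 0.98263, P(bowl C | data) = 0.
So P(yellow next | data) = Σ P(yellow next | H) P(H | data) = (0)(0.01737) + (1/3)(0.98263) = 0.32754.

0.3275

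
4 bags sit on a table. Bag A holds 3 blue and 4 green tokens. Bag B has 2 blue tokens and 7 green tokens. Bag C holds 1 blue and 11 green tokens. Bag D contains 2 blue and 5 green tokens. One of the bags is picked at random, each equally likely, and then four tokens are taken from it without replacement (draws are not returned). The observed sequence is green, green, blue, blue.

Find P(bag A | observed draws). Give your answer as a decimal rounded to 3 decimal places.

Compute the likelihood of the observed sequence for each case: P(data | bag A) = (4/7)(3/6)(3/5)(2/4) = 3/35; P(data | bag B) = (7/9)(6/8)(2/7)(1/6) = 1/36; P(data | bag C) = (11/12)(10/11)(1/10)(0/9) = 0; P(data | bag D) = (5/7)(4/6)(2/5)(1/4) = 1/21.
Weighting by the prior gives 1/4 · 3/35 = 3/140, 1/4 · 1/36 = 1/144, 1/4 · 0 = 0, 1/4 · 1/21 = 1/84; these sum to 29/720.
So P(bag A | data) = (3/140) / (29/720) = 108/203.

0.532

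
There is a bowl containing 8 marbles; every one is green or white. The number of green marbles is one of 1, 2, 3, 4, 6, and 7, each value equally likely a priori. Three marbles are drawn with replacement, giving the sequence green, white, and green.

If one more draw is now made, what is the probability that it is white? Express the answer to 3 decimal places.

Compute the likelihood of the observed sequence for each case: P(data | r = 1) = (1/8)(7/8)(1/8) = 0.013672; P(data | r = 2) = (2/8)(6/8)(2/8) = 0.046875; P(data | r = 3) = (3/8)(5/8)(3/8) = 0.087891; P(data | r = 4) = (4/8)(4/8)(4/8) = 0.125; P(data | r = 6) = (6/8)(2/8)(6/8) = 0.14062; P(data | r = 7) = (7/8)(1/8)(7/8) = 0.095703.
Weighting by the prior gives 1/6 · 0.013672 = 0.0022786, 1/6 · 0.046875 = 0.0078125, 1/6 · 0.087891 = 0.014648, 1/6 · 0.125 = 0.020833, 1/6 · 0.14062 = 0.023438, 1/6 · 0.095703 = 0.015951; these sum to 0.084961.
The posterior is then P(r = 1 | data) = 0.02682, P(r = 2 | data) = 0.091954, P(r = 3 | data) = 0.17241, P(r = 4 | data) = 0.24521, P(r = 6 | data) = 0.27586, P(r = 7 | data) = 0.18774.
Averaging over the posterior, P(white next | data) = (7/8)(0.02682) + (3/4)(0.091954) + (5/8)(0.17241) + (1/2)(0.24521) + (1/4)(0.27586) + (1/8)(0.18774) = 0.41523.

0.415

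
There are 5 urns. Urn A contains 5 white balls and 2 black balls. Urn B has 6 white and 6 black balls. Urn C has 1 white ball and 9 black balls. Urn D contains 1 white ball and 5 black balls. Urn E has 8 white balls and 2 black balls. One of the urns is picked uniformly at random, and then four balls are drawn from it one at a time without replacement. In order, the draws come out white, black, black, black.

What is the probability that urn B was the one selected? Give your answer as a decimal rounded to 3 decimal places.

For each hypothesis, P(data | H) works out to: P(data | urn A) = (5/7)(2/6)(1/5)(0/4) = 0; P(data | urn B) = (6/12)(6/11)(5/10)(4/9) = 2/33; P(data | urn C) = (1/10)(9/9)(8/8)(7/7) = 1/10; P(data | urn D) = (1/6)(5/5)(4/4)(3/3) = 1/6; P(data | urn E) = (8/10)(2/9)(1/8)(0/7) = 0.
Multiplying each by its prior: 1/5 · 0 = 0, 1/5 · 2/33 = 2/165, 1/5 · 1/10 = 1/50, 1/5 · 1/6 = 1/30, 1/5 · 0 = 0; these sum to 18/275.
So P(urn B | data) = (2/165) / (18/275) = 5/27.

0.185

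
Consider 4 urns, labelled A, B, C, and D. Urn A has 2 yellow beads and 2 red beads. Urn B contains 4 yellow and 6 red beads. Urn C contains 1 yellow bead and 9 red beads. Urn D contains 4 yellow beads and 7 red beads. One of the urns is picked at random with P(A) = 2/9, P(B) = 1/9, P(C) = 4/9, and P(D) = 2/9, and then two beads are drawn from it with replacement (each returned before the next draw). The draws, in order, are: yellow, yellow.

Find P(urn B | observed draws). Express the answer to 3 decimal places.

0.166

For each hypothesis, P(data | H) works out to: P(data | urn A) = (2/4)(2/4) = 0.25; P(data | urn B) = (4/10)(4/10) = 0.16; P(data | urn C) = (1/10)(1/10) = 0.01; P(data | urn D) = (4/11)(4/11) = 0.13223.
Weighting by the prior gives 2/9 · 0.25 = 0.055556, 1/9 · 0.16 = 0.017778, 4/9 · 0.01 = 0.0044444, 2/9 · 0.13223 = 0.029385; with total 0.10716.
Therefore the posterior P(urn B | data) = (0.017778) / (0.10716) = 0.1659.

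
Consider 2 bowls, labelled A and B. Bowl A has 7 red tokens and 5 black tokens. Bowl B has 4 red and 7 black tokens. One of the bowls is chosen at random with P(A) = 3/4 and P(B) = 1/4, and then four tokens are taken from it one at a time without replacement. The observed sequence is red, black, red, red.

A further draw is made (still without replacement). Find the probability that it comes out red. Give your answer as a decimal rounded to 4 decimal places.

Compute the likelihood of the observed sequence for each case: P(data | bowl A) = (7/12)(5/11)(6/10)(5/9) = 0.088384; P(data | bowl B) = (4/11)(7/10)(3/9)(2/8) = 0.021212.
The prior-weighted likelihoods are 3/4 · 0.088384 = 0.066288, 1/4 · 0.021212 = 0.005303; summing to 0.071591.
Normalising, the posterior is P(bowl A | data) = 0.92593, P(bowl B | data) = 0.074074.
The predictive probability is P(red next | data) = (1/2)(0.92593) + (1/7)(0.074074) = 0.47354.

0.4735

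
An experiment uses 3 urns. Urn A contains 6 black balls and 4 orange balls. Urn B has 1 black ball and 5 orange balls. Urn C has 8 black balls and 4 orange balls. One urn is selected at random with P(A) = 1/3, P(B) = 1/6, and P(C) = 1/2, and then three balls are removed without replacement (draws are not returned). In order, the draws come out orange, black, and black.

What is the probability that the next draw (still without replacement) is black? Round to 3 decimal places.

The likelihood of the observed sequence under each hypothesis: P(data | urn A) = (4/10)(6/9)(5/8) = 1/6; P(data | urn B) = (5/6)(1/5)(0/4) = 0; P(data | urn C) = (4/12)(8/11)(7/10) = 28/165.
Multiplying each by its prior: 1/3 · 1/6 = 1/18, 1/6 · 0 = 0, 1/2 · 28/165 = 14/165; with total 139/990.
The posterior is then P(urn A | data) = 55/139, P(urn B | data) = 0, P(urn C | data) = 84/139.
Averaging over the posterior, P(black next | data) = (4/7)(55/139) + (2/3)(84/139) = 612/973.

0.629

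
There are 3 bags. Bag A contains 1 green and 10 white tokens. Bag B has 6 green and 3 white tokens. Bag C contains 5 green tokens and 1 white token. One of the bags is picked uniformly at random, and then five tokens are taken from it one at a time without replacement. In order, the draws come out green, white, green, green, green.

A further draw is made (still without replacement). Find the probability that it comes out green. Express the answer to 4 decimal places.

0.8500

The likelihood of the observed sequence under each hypothesis: P(data | bag A) = (1/11)(10/10)(0/9) = 0; P(data | bag B) = (6/9)(3/8)(5/7)(4/6)(3/5) = 1/14; P(data | bag C) = (5/6)(1/5)(4/4)(3/3)(2/2) = 1/6.
Multiplying each by its prior: 1/3 · 0 = 0, 1/3 · 1/14 = 1/42, 1/3 · 1/6 = 1/18; with total 5/63.
Normalising, the posterior is P(bag A | data) = 0, P(bag B | data) = 3/10, P(bag C | data) = 7/10.
Averaging over the posterior, P(green next | data) = (1/2)(3/10) + (1)(7/10) = 17/20.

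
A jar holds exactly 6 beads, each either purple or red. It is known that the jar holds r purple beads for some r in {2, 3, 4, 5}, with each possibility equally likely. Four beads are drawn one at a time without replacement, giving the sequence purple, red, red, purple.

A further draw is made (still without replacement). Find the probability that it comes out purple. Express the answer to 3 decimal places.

0.500

Compute the likelihood of the observed sequence for each case: P(data | r = 2) = (2/6)(4/5)(3/4)(1/3) = 1/15; P(data | r = 3) = (3/6)(3/5)(2/4)(2/3) = 1/10; P(data | r = 4) = (4/6)(2/5)(1/4)(3/3) = 1/15; P(data | r = 5) = (5/6)(1/5)(0/4) = 0.
Weighting by the prior gives 1/4 · 1/15 = 1/60, 1/4 · 1/10 = 1/40, 1/4 · 1/15 = 1/60, 1/4 · 0 = 0; these sum to 7/120.
Dividing through by the total gives posterior P(r = 2 | data) = 2/7, P(r = 3 | data) = 3/7, P(r = 4 | data) = 2/7, P(r = 5 | data) = 0.
Averaging over the posterior, P(purple next | data) = (0)(2/7) + (1/2)(3/7) + (1)(2/7) = 1/2.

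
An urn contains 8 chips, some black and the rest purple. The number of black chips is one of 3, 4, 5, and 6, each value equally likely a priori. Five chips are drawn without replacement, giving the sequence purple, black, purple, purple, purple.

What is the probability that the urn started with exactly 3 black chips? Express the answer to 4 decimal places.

For each hypothesis, P(data | H) works out to: P(data | r = 3) = (5/8)(3/7)(4/6)(3/5)(2/4) = 0.053571; P(data | r = 4) = (4/8)(4/7)(3/6)(2/5)(1/4) = 0.014286; P(data | r = 5) = (3/8)(5/7)(2/6)(1/5)(0/4) = 0; P(data | r = 6) = (2/8)(6/7)(1/6)(0/5) = 0.
Multiplying each by its prior: 1/4 · 0.053571 = 0.013393, 1/4 · 0.014286 = 0.0035714, 1/4 · 0 = 0, 1/4 · 0 = 0; summing to 0.016964.
Therefore the posterior P(r = 3 | data) = (0.013393) / (0.016964) = 0.78947.

0.7895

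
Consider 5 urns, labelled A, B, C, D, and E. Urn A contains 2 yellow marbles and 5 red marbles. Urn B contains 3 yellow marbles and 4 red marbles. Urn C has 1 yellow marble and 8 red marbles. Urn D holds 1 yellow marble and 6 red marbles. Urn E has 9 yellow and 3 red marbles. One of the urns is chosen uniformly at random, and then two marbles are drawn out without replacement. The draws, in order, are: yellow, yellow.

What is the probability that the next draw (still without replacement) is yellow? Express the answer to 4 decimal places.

Compute the likelihood of the observed sequence for each case: P(data | urn A) = (2/7)(1/6) = 1/21; P(data | urn B) = (3/7)(2/6) = 1/7; P(data | urn C) = (1/9)(0/8) = 0; P(data | urn D) = (1/7)(0/6) = 0; P(data | urn E) = (9/12)(8/11) = 6/11.
Weighting by the prior gives 1/5 · 1/21 = 1/105, 1/5 · 1/7 = 1/35, 1/5 · 0 = 0, 1/5 · 0 = 0, 1/5 · 6/11 = 6/55; summing to 34/231.
Dividing through by the total gives posterior P(urn A | data) = 11/170, P(urn B | data) = 33/170, P(urn C | data) = 0, P(urn D | data) = 0, P(urn E | data) = 63/85.
So P(yellow next | data) = Σ P(yellow next | H) P(H | data) = (0)(11/170) + (1/5)(33/170) + (7/10)(63/85) = 237/425.

0.5576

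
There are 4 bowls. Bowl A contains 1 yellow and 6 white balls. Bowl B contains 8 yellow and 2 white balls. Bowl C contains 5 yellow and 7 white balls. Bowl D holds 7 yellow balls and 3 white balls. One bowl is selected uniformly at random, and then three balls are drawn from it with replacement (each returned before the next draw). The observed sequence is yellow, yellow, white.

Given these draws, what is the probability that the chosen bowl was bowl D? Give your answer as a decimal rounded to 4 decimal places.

Under each hypothesis, the probability of the observed sequence is: P(data | bowl A) = (1/7)(1/7)(6/7) = 0.017493; P(data | bowl B) = (8/10)(8/10)(2/10) = 0.128; P(data | bowl C) = (5/12)(5/12)(7/12) = 0.10127; P(data | bowl D) = (7/10)(7/10)(3/10) = 0.147.
Multiplying each by its prior: 1/4 · 0.017493 = 0.0043732, 1/4 · 0.128 = 0.032, 1/4 · 0.10127 = 0.025318, 1/4 · 0.147 = 0.03675; with total 0.098441.
By Bayes' rule, P(bowl D | data) = (0.03675) / (0.098441) = 0.37332.

0.3733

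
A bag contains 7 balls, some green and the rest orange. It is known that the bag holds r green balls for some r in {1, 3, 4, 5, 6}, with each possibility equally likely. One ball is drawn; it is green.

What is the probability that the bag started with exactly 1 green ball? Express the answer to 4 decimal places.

Compute the likelihood of this draw for each case: P(data | r = 1) = (1/7) = 1/7; P(data | r = 3) = (3/7) = 3/7; P(data | r = 4) = (4/7) = 4/7; P(data | r = 5) = (5/7) = 5/7; P(data | r = 6) = (6/7) = 6/7.
Weighting by the prior gives 1/5 · 1/7 = 1/35, 1/5 · 3/7 = 3/35, 1/5 · 4/7 = 4/35, 1/5 · 5/7 = 1/7, 1/5 · 6/7 = 6/35; these sum to 19/35.
By Bayes' rule, P(r = 1 | data) = (1/35) / (19/35) = 1/19.

0.0526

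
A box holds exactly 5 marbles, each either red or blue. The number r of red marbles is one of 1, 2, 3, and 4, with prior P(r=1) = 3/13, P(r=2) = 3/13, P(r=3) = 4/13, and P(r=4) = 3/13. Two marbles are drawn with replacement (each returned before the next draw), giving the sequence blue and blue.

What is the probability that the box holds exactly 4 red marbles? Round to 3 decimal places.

0.032

Under each hypothesis, the probability of the observed sequence is: P(data | r = 1) = (4/5)(4/5) = 16/25; P(data | r = 2) = (3/5)(3/5) = 9/25; P(data | r = 3) = (2/5)(2/5) = 4/25; P(data | r = 4) = (1/5)(1/5) = 1/25.
Weighting by the prior gives 3/13 · 16/25 = 48/325, 3/13 · 9/25 = 27/325, 4/13 · 4/25 = 16/325, 3/13 · 1/25 = 3/325; summing to 94/325.
Hence P(r = 4 | data) = (3/325) / (94/325) = 3/94.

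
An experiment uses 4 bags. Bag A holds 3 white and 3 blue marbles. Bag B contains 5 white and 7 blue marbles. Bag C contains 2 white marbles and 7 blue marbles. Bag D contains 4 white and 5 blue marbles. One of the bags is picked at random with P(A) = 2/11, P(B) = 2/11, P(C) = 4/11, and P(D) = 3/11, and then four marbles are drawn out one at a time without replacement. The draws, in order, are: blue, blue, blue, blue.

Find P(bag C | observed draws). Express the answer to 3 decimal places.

Compute the likelihood of the observed sequence for each case: P(data | bag A) = (3/6)(2/5)(1/4)(0/3) = 0; P(data | bag B) = (7/12)(6/11)(5/10)(4/9) = 0.070707; P(data | bag C) = (7/9)(6/8)(5/7)(4/6) = 0.27778; P(data | bag D) = (5/9)(4/8)(3/7)(2/6) = 0.039683.
Weighting by the prior gives 2/11 · 0 = 0, 2/11 · 0.070707 = 0.012856, 4/11 · 0.27778 = 0.10101, 3/11 · 0.039683 = 0.010823; these sum to 0.12469.
Hence P(bag C | data) = (0.10101) / (0.12469) = 0.8101.

0.810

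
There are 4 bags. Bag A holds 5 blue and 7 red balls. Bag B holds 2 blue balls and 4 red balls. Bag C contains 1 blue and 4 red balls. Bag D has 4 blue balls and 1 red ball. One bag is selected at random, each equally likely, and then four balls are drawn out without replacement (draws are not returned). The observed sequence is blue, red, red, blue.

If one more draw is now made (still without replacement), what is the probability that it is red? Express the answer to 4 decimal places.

0.8070

The likelihood of the observed sequence under each hypothesis: P(data | bag A) = (5/12)(7/11)(6/10)(4/9) = 7/99; P(data | bag B) = (2/6)(4/5)(3/4)(1/3) = 1/15; P(data | bag C) = (1/5)(4/4)(3/3)(0/2) = 0; P(data | bag D) = (4/5)(1/4)(0/3) = 0.
Multiplying each by its prior: 1/4 · 7/99 = 7/396, 1/4 · 1/15 = 1/60, 1/4 · 0 = 0, 1/4 · 0 = 0; these sum to 17/495.
The posterior is then P(bag A | data) = 35/68, P(bag B | data) = 33/68, P(bag C | data) = 0, P(bag D | data) = 0.
Averaging over the posterior, P(red next | data) = (5/8)(35/68) + (1)(33/68) = 439/544.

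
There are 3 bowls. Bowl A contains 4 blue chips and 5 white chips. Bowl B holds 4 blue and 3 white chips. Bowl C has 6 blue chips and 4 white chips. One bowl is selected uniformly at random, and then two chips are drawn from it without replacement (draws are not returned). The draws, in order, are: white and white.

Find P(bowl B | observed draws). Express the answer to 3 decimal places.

The likelihood of the observed sequence under each hypothesis: P(data | bowl A) = (5/9)(4/8) = 0.27778; P(data | bowl B) = (3/7)(2/6) = 0.14286; P(data | bowl C) = (4/10)(3/9) = 0.13333.
The prior-weighted likelihoods are 1/3 · 0.27778 = 0.092593, 1/3 · 0.14286 = 0.047619, 1/3 · 0.13333 = 0.044444; these sum to 0.18466.
So P(bowl B | data) = (0.047619) / (0.18466) = 0.25788.

0.258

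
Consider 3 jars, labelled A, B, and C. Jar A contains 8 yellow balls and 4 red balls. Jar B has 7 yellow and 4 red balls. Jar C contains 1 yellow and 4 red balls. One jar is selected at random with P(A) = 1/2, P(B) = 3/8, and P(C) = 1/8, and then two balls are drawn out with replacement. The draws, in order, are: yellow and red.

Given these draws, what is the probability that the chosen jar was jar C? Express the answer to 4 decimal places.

0.0918

For each hypothesis, P(data | H) works out to: P(data | jar A) = (8/12)(4/12) = 0.22222; P(data | jar B) = (7/11)(4/11) = 0.2314; P(data | jar C) = (1/5)(4/5) = 0.16.
Weighting by the prior gives 1/2 · 0.22222 = 0.11111, 3/8 · 0.2314 = 0.086777, 1/8 · 0.16 = 0.02; these sum to 0.21789.
So P(jar C | data) = (0.02) / (0.21789) = 0.09179.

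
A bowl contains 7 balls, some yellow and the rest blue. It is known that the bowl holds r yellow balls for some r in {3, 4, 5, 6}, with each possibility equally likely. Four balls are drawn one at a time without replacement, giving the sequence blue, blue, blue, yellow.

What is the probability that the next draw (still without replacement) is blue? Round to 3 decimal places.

For each hypothesis, P(data | H) works out to: P(data | r = 3) = (4/7)(3/6)(2/5)(3/4) = 3/35; P(data | r = 4) = (3/7)(2/6)(1/5)(4/4) = 1/35; P(data | r = 5) = (2/7)(1/6)(0/5) = 0; P(data | r = 6) = (1/7)(0/6) = 0.
The prior-weighted likelihoods are 1/4 · 3/35 = 3/140, 1/4 · 1/35 = 1/140, 1/4 · 0 = 0, 1/4 · 0 = 0; summing to 1/35.
Dividing through by the total gives posterior P(r = 3 | data) = 3/4, P(r = 4 | data) = 1/4, P(r = 5 | data) = 0, P(r = 6 | data) = 0.
So P(blue next | data) = Σ P(blue next | H) P(H | data) = (1/3)(3/4) + (0)(1/4) = 1/4.

0.250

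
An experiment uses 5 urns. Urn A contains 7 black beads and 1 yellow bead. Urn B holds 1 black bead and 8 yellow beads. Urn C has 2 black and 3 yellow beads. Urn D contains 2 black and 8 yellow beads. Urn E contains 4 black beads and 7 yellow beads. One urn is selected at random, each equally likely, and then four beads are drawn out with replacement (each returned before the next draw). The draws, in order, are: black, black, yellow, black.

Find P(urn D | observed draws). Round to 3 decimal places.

Under each hypothesis, the probability of the observed sequence is: P(data | urn A) = (7/8)(7/8)(1/8)(7/8) = 0.08374; P(data | urn B) = (1/9)(1/9)(8/9)(1/9) = 0.0012193; P(data | urn C) = (2/5)(2/5)(3/5)(2/5) = 0.0384; P(data | urn D) = (2/10)(2/10)(8/10)(2/10) = 0.0064; P(data | urn E) = (4/11)(4/11)(7/11)(4/11) = 0.030599.
The prior-weighted likelihoods are 1/5 · 0.08374 = 0.016748, 1/5 · 0.0012193 = 0.00024387, 1/5 · 0.0384 = 0.00768, 1/5 · 0.0064 = 0.00128, 1/5 · 0.030599 = 0.0061198; with total 0.032072.
Hence P(urn D | data) = (0.00128) / (0.032072) = 0.039911.

0.040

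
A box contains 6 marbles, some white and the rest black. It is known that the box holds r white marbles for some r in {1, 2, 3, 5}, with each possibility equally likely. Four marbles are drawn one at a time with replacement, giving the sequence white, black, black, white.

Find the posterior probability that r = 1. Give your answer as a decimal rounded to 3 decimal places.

The likelihood of the observed sequence under each hypothesis: P(data | r = 1) = (1/6)(5/6)(5/6)(1/6) = 0.01929; P(data | r = 2) = (2/6)(4/6)(4/6)(2/6) = 0.049383; P(data | r = 3) = (3/6)(3/6)(3/6)(3/6) = 0.0625; P(data | r = 5) = (5/6)(1/6)(1/6)(5/6) = 0.01929.
Weighting by the prior gives 1/4 · 0.01929 = 0.0048225, 1/4 · 0.049383 = 0.012346, 1/4 · 0.0625 = 0.015625, 1/4 · 0.01929 = 0.0048225; these sum to 0.037616.
So P(r = 1 | data) = (0.0048225) / (0.037616) = 0.12821.

0.128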